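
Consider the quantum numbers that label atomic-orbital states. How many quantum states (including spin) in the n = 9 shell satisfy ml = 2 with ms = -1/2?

Go through l = 0, …, 8 (the values permitted for n = 9).
The (l, ml) pairs meeting ml = 2 give: l=2 → 1; l=3 → 1; l=4 → 1; l=5 → 1; l=6 → 1; l=7 → 1; l=8 → 1.
Orbitals: 1 + 1 + 1 + 1 + 1 + 1 + 1 = 7. With ms fixed to a single value there is one state per orbital, giving 7 states.

7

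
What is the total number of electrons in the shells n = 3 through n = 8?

398

Shell n has n² orbitals: 3²=9 + 4²=16 + 5²=25 + 6²=36 + 7²=49 + 8²=64 = 199 orbitals.
Two spin states per orbital: 2 × 199 = 398 electrons.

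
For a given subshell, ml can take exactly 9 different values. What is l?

l = 4 (g)

ml ranges over 2l+1 integers, so 2l+1 = 9 ⇒ l = 4.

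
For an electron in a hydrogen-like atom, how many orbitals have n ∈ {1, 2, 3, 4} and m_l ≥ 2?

4

Count contributing orbitals for each principal shell:
n=3 → 1; n=4 → 3.
Total orbitals: 1 + 3 = 4.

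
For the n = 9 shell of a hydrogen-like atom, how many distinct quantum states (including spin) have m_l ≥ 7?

6

The (l, m_l) pairs meeting m_l ≥ 7 give: l=7 → 1; l=8 → 2.
Orbitals: 1 + 2 = 3. Each orbital carries two spin states, so 3 × 2 = 6 states.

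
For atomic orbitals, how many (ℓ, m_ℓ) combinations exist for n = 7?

The n = 7 shell contains n² = 7² = 49 orbitals.

49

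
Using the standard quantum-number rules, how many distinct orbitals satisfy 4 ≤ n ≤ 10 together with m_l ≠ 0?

322

Work shell by shell — for each n, count the (l, m_l) pairs that satisfy m_l ≠ 0:
n=4 → 12; n=5 → 20; n=6 → 30; n=7 → 42; n=8 → 56; n=9 → 72; n=10 → 90.
Total orbitals: 12 + 20 + 30 + 42 + 56 + 72 + 90 = 322.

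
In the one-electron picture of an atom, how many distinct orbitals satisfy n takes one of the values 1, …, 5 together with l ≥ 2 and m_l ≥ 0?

22

Work shell by shell — for each n, count the (l, m_l) pairs that satisfy l ≥ 2 and m_l ≥ 0:
n=3 → 3; n=4 → 7; n=5 → 12.
Total orbitals: 3 + 7 + 12 = 22.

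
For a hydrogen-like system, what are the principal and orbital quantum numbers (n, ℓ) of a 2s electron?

n = 2, ℓ = 0

The leading integer gives n = 2; the letter 's' means ℓ = 0.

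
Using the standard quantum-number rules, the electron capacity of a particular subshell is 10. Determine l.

l = 2

2(2l+1) = 10 ⇒ 2l+1 = 5 ⇒ l = 2.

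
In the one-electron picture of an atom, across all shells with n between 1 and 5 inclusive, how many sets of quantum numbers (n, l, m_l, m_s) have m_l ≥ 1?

40

Per-shell orbital counts meeting the constraint:
n=2 → 1; n=3 → 3; n=4 → 6; n=5 → 10.
Orbitals: 1 + 3 + 6 + 10 = 20. Including both spin states (m_s = ±1/2) gives 2 × 20 = 40 states.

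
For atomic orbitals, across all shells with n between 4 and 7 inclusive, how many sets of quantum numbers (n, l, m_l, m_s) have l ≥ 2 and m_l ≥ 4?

20

Count contributing orbitals for each principal shell:
n=5 → 1; n=6 → 3; n=7 → 6.
Orbitals: 1 + 3 + 6 = 10. Including both spin states (m_s = ±1/2) gives 2 × 10 = 20 states.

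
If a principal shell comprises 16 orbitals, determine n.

n² = 16 ⇒ n = 4.

n = 4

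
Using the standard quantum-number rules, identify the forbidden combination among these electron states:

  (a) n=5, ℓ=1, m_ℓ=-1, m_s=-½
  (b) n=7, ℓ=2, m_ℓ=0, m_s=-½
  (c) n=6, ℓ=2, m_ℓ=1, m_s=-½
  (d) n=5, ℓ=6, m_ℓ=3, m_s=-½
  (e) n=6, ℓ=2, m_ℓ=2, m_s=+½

(d) has ℓ = 6 ≥ n = 5, violating 0 ≤ ℓ ≤ n−1.
The remaining sets (a), (b), (c), (e) satisfy all four rules.

(d)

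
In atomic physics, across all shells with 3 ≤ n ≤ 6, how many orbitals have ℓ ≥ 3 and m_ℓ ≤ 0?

28

Work shell by shell — for each n, count the (ℓ, m_ℓ) pairs that satisfy ℓ ≥ 3 and m_ℓ ≤ 0:
n=4 → 4; n=5 → 9; n=6 → 15.
Total orbitals: 4 + 9 + 15 = 28.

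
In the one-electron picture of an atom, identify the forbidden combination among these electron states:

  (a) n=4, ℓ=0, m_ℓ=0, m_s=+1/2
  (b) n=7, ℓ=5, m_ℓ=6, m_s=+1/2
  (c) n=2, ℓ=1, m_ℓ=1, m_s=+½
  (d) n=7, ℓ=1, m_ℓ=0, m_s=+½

(b) has |m_ℓ| = 6 > ℓ = 5, violating −ℓ ≤ m_ℓ ≤ ℓ.
The remaining sets (a), (c), (d) satisfy all four rules.

(b)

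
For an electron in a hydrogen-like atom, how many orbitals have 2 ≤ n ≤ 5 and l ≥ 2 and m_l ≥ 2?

10

Per-shell orbital counts meeting the constraint:
n=3 → 1; n=4 → 3; n=5 → 6.
Total orbitals: 1 + 3 + 6 = 10.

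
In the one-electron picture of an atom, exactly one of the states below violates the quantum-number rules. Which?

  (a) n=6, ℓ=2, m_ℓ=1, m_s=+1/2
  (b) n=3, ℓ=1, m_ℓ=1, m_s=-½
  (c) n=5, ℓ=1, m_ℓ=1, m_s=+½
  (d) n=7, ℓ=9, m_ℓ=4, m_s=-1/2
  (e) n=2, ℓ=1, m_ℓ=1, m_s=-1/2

(d) has ℓ = 9 ≥ n = 7, violating 0 ≤ ℓ ≤ n−1.
The remaining sets (a), (b), (c), (e) satisfy all four rules.

(d)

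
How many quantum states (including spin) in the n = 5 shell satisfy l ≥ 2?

The n = 5 shell has l = 0 through 4; check each.
Per l-value: l=2 → 5; l=3 → 7; l=4 → 9.
Orbitals: 5 + 7 + 9 = 21. Each orbital carries two spin states, so 21 × 2 = 42 states.

42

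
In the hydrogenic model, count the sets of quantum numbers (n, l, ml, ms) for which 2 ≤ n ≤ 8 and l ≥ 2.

Go shell by shell, enumerating (l, ml) with l ≥ 2:
n=3 → 5; n=4 → 12; n=5 → 21; n=6 → 32; n=7 → 45; n=8 → 60.
Orbitals: 5 + 12 + 21 + 32 + 45 + 60 = 175. Including both spin states (ms = ±1/2) gives 2 × 175 = 350 states.

350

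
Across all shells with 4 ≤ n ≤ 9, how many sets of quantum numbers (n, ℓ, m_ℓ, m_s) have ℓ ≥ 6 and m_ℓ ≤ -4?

Go shell by shell, enumerating (ℓ, m_ℓ) with ℓ ≥ 6 and m_ℓ ≤ -4:
n=7 → 3; n=8 → 7; n=9 → 12.
Orbitals: 3 + 7 + 12 = 22. Including both spin states (m_s = ±1/2) gives 2 × 22 = 44 states.

44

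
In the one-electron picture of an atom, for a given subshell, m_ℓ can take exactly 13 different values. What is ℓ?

m_ℓ ranges over 2ℓ+1 integers, so 2ℓ+1 = 13 ⇒ ℓ = 6.

ℓ = 6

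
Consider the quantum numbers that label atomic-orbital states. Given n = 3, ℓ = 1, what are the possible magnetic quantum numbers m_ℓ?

m_ℓ takes every integer from −ℓ to +ℓ. With ℓ = 1 that gives the 3 values -1, 0, 1.

-1, 0, 1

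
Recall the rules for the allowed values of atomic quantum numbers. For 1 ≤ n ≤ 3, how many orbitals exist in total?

14

Total orbitals = 1² + 2² + 3² = 14.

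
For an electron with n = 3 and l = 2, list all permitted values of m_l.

m_l takes every integer from −l to +l. With l = 2 that gives the 5 values -2, -1, 0, 1, 2.

-2, -1, 0, 1, 2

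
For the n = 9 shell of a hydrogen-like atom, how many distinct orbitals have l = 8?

Per l-value: l=8 → 17.
Total orbitals: 17.

17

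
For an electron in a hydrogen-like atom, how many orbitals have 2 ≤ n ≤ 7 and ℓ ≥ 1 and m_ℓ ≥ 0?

77

Per-shell orbital counts meeting the constraint:
n=2 → 2; n=3 → 5; n=4 → 9; n=5 → 14; n=6 → 20; n=7 → 27.
Total orbitals: 2 + 5 + 9 + 14 + 20 + 27 = 77.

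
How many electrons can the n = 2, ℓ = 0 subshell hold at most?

A subshell with ℓ = 0 has 2ℓ+1 = 1 orbital, each holding 2 electrons (spin ±1/2), so 1 × 2 = 2.

2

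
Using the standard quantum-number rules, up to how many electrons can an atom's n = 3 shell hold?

A shell holds 2n² electrons: 2 × 3² = 2 × 9 = 18.

18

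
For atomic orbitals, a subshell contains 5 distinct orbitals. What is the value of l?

2l+1 = 5 gives l = 2.

l = 2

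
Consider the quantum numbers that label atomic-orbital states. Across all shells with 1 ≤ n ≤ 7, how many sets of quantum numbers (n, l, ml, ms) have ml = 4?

12

Go shell by shell, enumerating (l, ml) with ml = 4:
n=5 → 1; n=6 → 2; n=7 → 3.
Orbitals: 1 + 2 + 3 = 6. Including both spin states (ms = ±1/2) gives 2 × 6 = 12 states.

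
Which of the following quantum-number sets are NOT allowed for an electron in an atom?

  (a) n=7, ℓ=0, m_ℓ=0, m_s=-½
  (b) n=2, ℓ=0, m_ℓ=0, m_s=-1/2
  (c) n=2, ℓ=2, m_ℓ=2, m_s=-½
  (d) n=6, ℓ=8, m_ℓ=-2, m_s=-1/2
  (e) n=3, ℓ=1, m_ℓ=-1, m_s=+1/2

(c) and (d)

(c) has ℓ = 2 ≥ n = 2, violating 0 ≤ ℓ ≤ n−1.
(d) has ℓ = 8 ≥ n = 6, violating 0 ≤ ℓ ≤ n−1.
The remaining sets (a), (b), (e) satisfy all four rules.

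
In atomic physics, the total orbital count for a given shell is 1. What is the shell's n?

n² = 1 ⇒ n = 1.

n = 1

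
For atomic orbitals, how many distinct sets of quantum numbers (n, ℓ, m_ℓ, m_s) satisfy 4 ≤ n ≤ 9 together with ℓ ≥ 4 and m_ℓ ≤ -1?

Go shell by shell, enumerating (ℓ, m_ℓ) with ℓ ≥ 4 and m_ℓ ≤ -1:
n=5 → 4; n=6 → 9; n=7 → 15; n=8 → 22; n=9 → 30.
Orbitals: 4 + 9 + 15 + 22 + 30 = 80. Including both spin states (m_s = ±1/2) gives 2 × 80 = 160 states.

160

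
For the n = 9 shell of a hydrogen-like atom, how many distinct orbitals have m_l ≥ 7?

With n = 9 the allowed l are 0, 1, …, 8.
Orbitals with m_l ≥ 7, by l: l=7 → 1; l=8 → 2.
Total orbitals: 1 + 2 = 3.

3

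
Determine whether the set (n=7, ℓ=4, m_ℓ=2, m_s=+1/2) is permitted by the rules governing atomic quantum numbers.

n = 7 is a positive integer. ℓ = 4 satisfies 0 ≤ ℓ ≤ n−1 = 6. m_ℓ = 2 lies in the range −ℓ … +ℓ (here −4 … 4). m_s = +1/2 is one of ±1/2.
All four constraints are satisfied.

Valid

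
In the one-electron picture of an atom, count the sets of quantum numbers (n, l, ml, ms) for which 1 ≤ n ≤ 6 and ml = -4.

Work shell by shell — for each n, count the (l, ml) pairs that satisfy ml = -4:
n=5 → 1; n=6 → 2.
Orbitals: 1 + 2 = 3. Including both spin states (ms = ±1/2) gives 2 × 3 = 6 states.

6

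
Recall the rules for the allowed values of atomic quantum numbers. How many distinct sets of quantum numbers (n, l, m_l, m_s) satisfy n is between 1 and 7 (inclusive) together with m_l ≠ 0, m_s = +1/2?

Treat each shell separately and count matching orbitals:
n=2 → 2; n=3 → 6; n=4 → 12; n=5 → 20; n=6 → 30; n=7 → 42.
Orbitals: 2 + 6 + 12 + 20 + 30 + 42 = 112. With m_s fixed to +1/2 there is one state per orbital, so 112 states.

112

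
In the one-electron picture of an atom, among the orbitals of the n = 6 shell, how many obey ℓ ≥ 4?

20

The (ℓ, m_ℓ) pairs meeting ℓ ≥ 4 give: ℓ=4 → 9; ℓ=5 → 11.
Total orbitals: 9 + 11 = 20.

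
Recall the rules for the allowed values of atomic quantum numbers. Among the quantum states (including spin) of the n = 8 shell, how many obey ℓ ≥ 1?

126

For n = 8, ℓ ranges over 0 … 7.
The (ℓ, m_ℓ) pairs meeting ℓ ≥ 1 give: ℓ=1 → 3; ℓ=2 → 5; ℓ=3 → 7; ℓ=4 → 9; ℓ=5 → 11; ℓ=6 → 13; ℓ=7 → 15.
Orbitals: 3 + 5 + 7 + 9 + 11 + 13 + 15 = 63. Each orbital carries two spin states, so 63 × 2 = 126 states.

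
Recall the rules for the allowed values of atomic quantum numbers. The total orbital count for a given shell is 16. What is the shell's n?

n = 4

n² = 16 ⇒ n = 4.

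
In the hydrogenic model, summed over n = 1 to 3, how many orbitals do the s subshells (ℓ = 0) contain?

An s subshell (ℓ = 0) exists for every n ≥ 1, so shells n = 1, 2, 3 each contribute one — 3 subshells.
Since each s subshell has 2·0+1 = 1 orbital, the total is 3 × 1 = 3.

3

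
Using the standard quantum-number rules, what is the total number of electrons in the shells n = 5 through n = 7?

Shell n has n² orbitals: 5²=25 + 6²=36 + 7²=49 = 110 orbitals.
Two spin states per orbital: 2 × 110 = 220 electrons.

220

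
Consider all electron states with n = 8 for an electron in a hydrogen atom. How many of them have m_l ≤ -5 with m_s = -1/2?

Contributions: l=5 → 1; l=6 → 2; l=7 → 3.
Orbitals: 1 + 2 + 3 = 6. With m_s fixed to a single value there is one state per orbital, giving 6 states.

6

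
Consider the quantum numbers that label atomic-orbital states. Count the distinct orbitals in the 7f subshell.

7

A subshell has 2l+1 orbitals; with l = 3, that's 7.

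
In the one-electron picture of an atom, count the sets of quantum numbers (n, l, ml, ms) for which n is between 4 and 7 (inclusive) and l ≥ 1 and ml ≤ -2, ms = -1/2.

Count contributing orbitals for each principal shell:
n=4 → 3; n=5 → 6; n=6 → 10; n=7 → 15.
Orbitals: 3 + 6 + 10 + 15 = 34. With ms fixed to -1/2 there is one state per orbital, so 34 states.

34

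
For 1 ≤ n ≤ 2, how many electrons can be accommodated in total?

Total orbitals = 1² + 2² = 5. Doubling for spin gives 10 electrons.

10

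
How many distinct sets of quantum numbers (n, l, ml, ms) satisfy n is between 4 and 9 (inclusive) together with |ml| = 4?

For each n in the range, tally the orbitals obeying |ml| = 4:
n=5 → 2; n=6 → 4; n=7 → 6; n=8 → 8; n=9 → 10.
Orbitals: 2 + 4 + 6 + 8 + 10 = 30. Including both spin states (ms = ±1/2) gives 2 × 30 = 60 states.

60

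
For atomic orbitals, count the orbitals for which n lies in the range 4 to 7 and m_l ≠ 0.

Count contributing orbitals for each principal shell:
n=4 → 12; n=5 → 20; n=6 → 30; n=7 → 42.
Total orbitals: 12 + 20 + 30 + 42 = 104.

104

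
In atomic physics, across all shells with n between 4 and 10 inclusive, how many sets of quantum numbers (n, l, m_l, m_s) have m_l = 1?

84

For each n in the range, tally the orbitals obeying m_l = 1:
n=4 → 3; n=5 → 4; n=6 → 5; n=7 → 6; n=8 → 7; n=9 → 8; n=10 → 9.
Orbitals: 3 + 4 + 5 + 6 + 7 + 8 + 9 = 42. Including both spin states (m_s = ±1/2) gives 2 × 42 = 84 states.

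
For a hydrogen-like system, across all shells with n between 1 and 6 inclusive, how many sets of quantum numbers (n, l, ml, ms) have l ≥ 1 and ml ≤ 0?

Work shell by shell — for each n, count the (l, ml) pairs that satisfy l ≥ 1 and ml ≤ 0:
n=2 → 2; n=3 → 5; n=4 → 9; n=5 → 14; n=6 → 20.
Orbitals: 2 + 5 + 9 + 14 + 20 = 50. Including both spin states (ms = ±1/2) gives 2 × 50 = 100 states.

100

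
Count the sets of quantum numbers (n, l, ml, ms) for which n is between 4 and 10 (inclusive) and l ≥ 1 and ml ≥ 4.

112

Count contributing orbitals for each principal shell:
n=5 → 1; n=6 → 3; n=7 → 6; n=8 → 10; n=9 → 15; n=10 → 21.
Orbitals: 1 + 3 + 6 + 10 + 15 + 21 = 56. Including both spin states (ms = ±1/2) gives 2 × 56 = 112 states.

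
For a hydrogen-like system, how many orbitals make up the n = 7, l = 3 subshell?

7

A subshell has 2l+1 orbitals; with l = 3, that's 7.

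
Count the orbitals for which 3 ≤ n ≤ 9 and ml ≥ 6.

10

Work shell by shell — for each n, count the (l, ml) pairs that satisfy ml ≥ 6:
n=7 → 1; n=8 → 3; n=9 → 6.
Total orbitals: 1 + 3 + 6 = 10.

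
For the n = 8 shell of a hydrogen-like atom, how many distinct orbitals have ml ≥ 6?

3

For n = 8, l ranges over 0 … 7.
The (l, ml) pairs meeting ml ≥ 6 give: l=6 → 1; l=7 → 2.
Total orbitals: 1 + 2 = 3.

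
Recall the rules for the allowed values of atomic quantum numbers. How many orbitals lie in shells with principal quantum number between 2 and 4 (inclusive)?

29

Shell n has n² orbitals: 2²=4 + 3²=9 + 4²=16 = 29 orbitals.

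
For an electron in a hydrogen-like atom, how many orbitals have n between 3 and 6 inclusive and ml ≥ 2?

Count contributing orbitals for each principal shell:
n=3 → 1; n=4 → 3; n=5 → 6; n=6 → 10.
Total orbitals: 1 + 3 + 6 + 10 = 20.

20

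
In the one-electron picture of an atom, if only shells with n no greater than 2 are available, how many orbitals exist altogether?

5

Total orbitals = 1² + 2² = 5.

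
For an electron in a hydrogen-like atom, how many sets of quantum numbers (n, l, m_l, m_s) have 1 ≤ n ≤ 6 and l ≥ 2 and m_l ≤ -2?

Per-shell orbital counts meeting the constraint:
n=3 → 1; n=4 → 3; n=5 → 6; n=6 → 10.
Orbitals: 1 + 3 + 6 + 10 = 20. Including both spin states (m_s = ±1/2) gives 2 × 20 = 40 states.

40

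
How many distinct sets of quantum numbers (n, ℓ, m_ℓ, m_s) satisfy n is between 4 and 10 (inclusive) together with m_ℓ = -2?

70

Count contributing orbitals for each principal shell:
n=4 → 2; n=5 → 3; n=6 → 4; n=7 → 5; n=8 → 6; n=9 → 7; n=10 → 8.
Orbitals: 2 + 3 + 4 + 5 + 6 + 7 + 8 = 35. Including both spin states (m_s = ±1/2) gives 2 × 35 = 70 states.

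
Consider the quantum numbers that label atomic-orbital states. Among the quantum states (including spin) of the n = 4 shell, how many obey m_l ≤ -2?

6

For n = 4, l ranges over 0 … 3.
Contributions: l=2 → 1; l=3 → 2.
Orbitals: 1 + 2 = 3. Each orbital carries two spin states, so 3 × 2 = 6 states.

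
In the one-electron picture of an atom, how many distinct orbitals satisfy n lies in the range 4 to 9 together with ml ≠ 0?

232

Work shell by shell — for each n, count the (l, ml) pairs that satisfy ml ≠ 0:
n=4 → 12; n=5 → 20; n=6 → 30; n=7 → 42; n=8 → 56; n=9 → 72.
Total orbitals: 12 + 20 + 30 + 42 + 56 + 72 = 232.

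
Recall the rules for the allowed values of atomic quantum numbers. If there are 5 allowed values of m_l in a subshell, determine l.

m_l ranges over 2l+1 integers, so 2l+1 = 5 ⇒ l = 2.

l = 2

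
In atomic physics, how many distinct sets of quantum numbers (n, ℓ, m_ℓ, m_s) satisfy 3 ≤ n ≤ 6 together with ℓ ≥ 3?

100

For each n in the range, tally the orbitals obeying ℓ ≥ 3:
n=4 → 7; n=5 → 16; n=6 → 27.
Orbitals: 7 + 16 + 27 = 50. Including both spin states (m_s = ±1/2) gives 2 × 50 = 100 states.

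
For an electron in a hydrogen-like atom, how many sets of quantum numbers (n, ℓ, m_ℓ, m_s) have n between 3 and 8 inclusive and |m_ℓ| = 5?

24

Treat each shell separately and count matching orbitals:
n=6 → 2; n=7 → 4; n=8 → 6.
Orbitals: 2 + 4 + 6 = 12. Including both spin states (m_s = ±1/2) gives 2 × 12 = 24 states.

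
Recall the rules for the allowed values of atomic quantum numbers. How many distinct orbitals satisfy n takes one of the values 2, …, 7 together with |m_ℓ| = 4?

Count contributing orbitals for each principal shell:
n=5 → 2; n=6 → 4; n=7 → 6.
Total orbitals: 2 + 4 + 6 = 12.

12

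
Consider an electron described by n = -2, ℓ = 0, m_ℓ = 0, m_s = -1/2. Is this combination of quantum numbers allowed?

No

The principal quantum number must be a positive integer (n ≥ 1), but here n = -2.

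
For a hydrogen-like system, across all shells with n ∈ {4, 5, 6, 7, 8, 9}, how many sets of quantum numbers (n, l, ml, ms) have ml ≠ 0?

464

Count contributing orbitals for each principal shell:
n=4 → 12; n=5 → 20; n=6 → 30; n=7 → 42; n=8 → 56; n=9 → 72.
Orbitals: 12 + 20 + 30 + 42 + 56 + 72 = 232. Including both spin states (ms = ±1/2) gives 2 × 232 = 464 states.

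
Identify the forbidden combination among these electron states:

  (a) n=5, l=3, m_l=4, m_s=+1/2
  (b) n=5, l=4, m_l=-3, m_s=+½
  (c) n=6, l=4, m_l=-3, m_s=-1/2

(a)

(a) has |m_l| = 4 > l = 3, violating −l ≤ m_l ≤ l.
The remaining sets (b), (c) satisfy all four rules.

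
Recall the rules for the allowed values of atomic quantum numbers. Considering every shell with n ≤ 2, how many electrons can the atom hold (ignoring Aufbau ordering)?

10

Total orbitals = 1² + 2² = 5. Doubling for spin gives 10 electrons.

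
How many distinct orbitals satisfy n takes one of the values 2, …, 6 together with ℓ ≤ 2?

40

Per-shell orbital counts meeting the constraint:
n=2 → 4; n=3 → 9; n=4 → 9; n=5 → 9; n=6 → 9.
Total orbitals: 4 + 9 + 9 + 9 + 9 = 40.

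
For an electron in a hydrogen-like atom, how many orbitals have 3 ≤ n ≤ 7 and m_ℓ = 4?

Per-shell orbital counts meeting the constraint:
n=5 → 1; n=6 → 2; n=7 → 3.
Total orbitals: 1 + 2 + 3 = 6.

6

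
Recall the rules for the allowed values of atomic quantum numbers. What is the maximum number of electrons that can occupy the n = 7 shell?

98

A shell holds 2n² electrons: 2 × 7² = 2 × 49 = 98.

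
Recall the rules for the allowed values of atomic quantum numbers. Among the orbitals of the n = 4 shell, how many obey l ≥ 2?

12

Go through l = 0, …, 3 (the values permitted for n = 4).
The (l, m_l) pairs meeting l ≥ 2 give: l=2 → 5; l=3 → 7.
Total orbitals: 5 + 7 = 12.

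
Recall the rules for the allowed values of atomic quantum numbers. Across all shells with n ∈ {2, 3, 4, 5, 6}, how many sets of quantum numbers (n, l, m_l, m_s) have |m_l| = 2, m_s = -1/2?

Per-shell orbital counts meeting the constraint:
n=3 → 2; n=4 → 4; n=5 → 6; n=6 → 8.
Orbitals: 2 + 4 + 6 + 8 = 20. With m_s fixed to -1/2 there is one state per orbital, so 20 states.

20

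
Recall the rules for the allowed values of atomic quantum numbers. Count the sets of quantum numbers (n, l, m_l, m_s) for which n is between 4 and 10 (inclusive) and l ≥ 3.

616

Per-shell orbital counts meeting the constraint:
n=4 → 7; n=5 → 16; n=6 → 27; n=7 → 40; n=8 → 55; n=9 → 72; n=10 → 91.
Orbitals: 7 + 16 + 27 + 40 + 55 + 72 + 91 = 308. Including both spin states (m_s = ±1/2) gives 2 × 308 = 616 states.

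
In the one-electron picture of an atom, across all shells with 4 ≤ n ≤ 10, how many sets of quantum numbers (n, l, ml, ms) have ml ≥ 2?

238

Per-shell orbital counts meeting the constraint:
n=4 → 3; n=5 → 6; n=6 → 10; n=7 → 15; n=8 → 21; n=9 → 28; n=10 → 36.
Orbitals: 3 + 6 + 10 + 15 + 21 + 28 + 36 = 119. Including both spin states (ms = ±1/2) gives 2 × 119 = 238 states.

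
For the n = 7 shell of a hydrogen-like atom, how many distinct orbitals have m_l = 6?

1

With n = 7 the allowed l are 0, 1, …, 6.
Per l-value: l=6 → 1.
Total orbitals: 1.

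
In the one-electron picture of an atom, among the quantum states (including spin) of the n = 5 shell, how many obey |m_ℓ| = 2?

12

Orbitals with |m_ℓ| = 2, by ℓ: ℓ=2 → 2; ℓ=3 → 2; ℓ=4 → 2.
Orbitals: 2 + 2 + 2 = 6. Each orbital carries two spin states, so 6 × 2 = 12 states.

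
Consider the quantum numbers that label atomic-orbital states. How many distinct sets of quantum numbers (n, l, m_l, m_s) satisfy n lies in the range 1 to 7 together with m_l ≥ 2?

70

Per-shell orbital counts meeting the constraint:
n=3 → 1; n=4 → 3; n=5 → 6; n=6 → 10; n=7 → 15.
Orbitals: 1 + 3 + 6 + 10 + 15 = 35. Including both spin states (m_s = ±1/2) gives 2 × 35 = 70 states.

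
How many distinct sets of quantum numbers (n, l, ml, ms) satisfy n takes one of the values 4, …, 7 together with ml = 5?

6

Per-shell orbital counts meeting the constraint:
n=6 → 1; n=7 → 2.
Orbitals: 1 + 2 = 3. Including both spin states (ms = ±1/2) gives 2 × 3 = 6 states.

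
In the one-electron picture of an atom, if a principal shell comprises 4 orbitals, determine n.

n² = 4 ⇒ n = 2.

n = 2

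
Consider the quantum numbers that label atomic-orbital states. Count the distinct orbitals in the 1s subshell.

1

A subshell has 2l+1 orbitals; with l = 0, that's 1.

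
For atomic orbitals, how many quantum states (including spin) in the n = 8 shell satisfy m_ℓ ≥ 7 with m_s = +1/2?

1

With n = 8 the allowed ℓ are 0, 1, …, 7.
Orbitals with m_ℓ ≥ 7, by ℓ: ℓ=7 → 1.
Orbitals: 1. With m_s fixed to a single value there is one state per orbital, giving 1 state.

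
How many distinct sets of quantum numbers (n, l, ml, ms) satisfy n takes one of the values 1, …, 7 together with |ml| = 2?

60

Treat each shell separately and count matching orbitals:
n=3 → 2; n=4 → 4; n=5 → 6; n=6 → 8; n=7 → 10.
Orbitals: 2 + 4 + 6 + 8 + 10 = 30. Including both spin states (ms = ±1/2) gives 2 × 30 = 60 states.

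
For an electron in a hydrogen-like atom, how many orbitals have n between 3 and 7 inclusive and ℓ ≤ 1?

20

Work shell by shell — for each n, count the (ℓ, m_ℓ) pairs that satisfy ℓ ≤ 1:
n=3 → 4; n=4 → 4; n=5 → 4; n=6 → 4; n=7 → 4.
Total orbitals: 4 + 4 + 4 + 4 + 4 = 20.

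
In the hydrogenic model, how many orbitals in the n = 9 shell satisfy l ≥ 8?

For n = 9, l ranges over 0 … 8.
Contributions: l=8 → 17.
Total orbitals: 17.

17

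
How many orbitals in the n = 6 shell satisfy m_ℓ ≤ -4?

The n = 6 shell has ℓ = 0 through 5; check each.
Contributions: ℓ=4 → 1; ℓ=5 → 2.
Total orbitals: 1 + 2 = 3.

3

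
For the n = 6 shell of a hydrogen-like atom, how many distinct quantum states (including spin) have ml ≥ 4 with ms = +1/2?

With n = 6 the allowed l are 0, 1, …, 5.
The (l, ml) pairs meeting ml ≥ 4 give: l=4 → 1; l=5 → 2.
Orbitals: 1 + 2 = 3. With ms fixed to a single value there is one state per orbital, giving 3 states.

3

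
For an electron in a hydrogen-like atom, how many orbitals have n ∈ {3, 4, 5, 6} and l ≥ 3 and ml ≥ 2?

16

Count contributing orbitals for each principal shell:
n=4 → 2; n=5 → 5; n=6 → 9.
Total orbitals: 2 + 5 + 9 = 16.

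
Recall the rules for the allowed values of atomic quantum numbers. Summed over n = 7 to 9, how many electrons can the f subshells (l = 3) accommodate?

42

An f subshell (l = 3) exists for every n ≥ 4, so shells n = 7, 8, 9 each contribute one — 3 subshells.
Since each f subshell holds 2(2·3+1) = 14 electrons, the total is 3 × 14 = 42.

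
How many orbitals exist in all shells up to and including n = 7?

Total orbitals = 1² + 2² + 3² + 4² + 5² + 6² + 7² = 140.

140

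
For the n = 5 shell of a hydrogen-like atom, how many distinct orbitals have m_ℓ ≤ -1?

Contributions: ℓ=1 → 1; ℓ=2 → 2; ℓ=3 → 3; ℓ=4 → 4.
Total orbitals: 1 + 2 + 3 + 4 = 10.

10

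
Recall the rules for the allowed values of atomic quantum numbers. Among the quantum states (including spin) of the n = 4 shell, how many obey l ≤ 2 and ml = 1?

Go through l = 0, …, 3 (the values permitted for n = 4).
Contributions: l=1 → 1; l=2 → 1.
Orbitals: 1 + 1 = 2. Each orbital carries two spin states, so 2 × 2 = 4 states.

4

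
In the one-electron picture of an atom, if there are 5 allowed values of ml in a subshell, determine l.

l = 2

ml ranges over 2l+1 integers, so 2l+1 = 5 ⇒ l = 2.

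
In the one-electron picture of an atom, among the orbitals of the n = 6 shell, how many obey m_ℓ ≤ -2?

For n = 6, ℓ ranges over 0 … 5.
Orbitals with m_ℓ ≤ -2, by ℓ: ℓ=2 → 1; ℓ=3 → 2; ℓ=4 → 3; ℓ=5 → 4.
Total orbitals: 1 + 2 + 3 + 4 = 10.

10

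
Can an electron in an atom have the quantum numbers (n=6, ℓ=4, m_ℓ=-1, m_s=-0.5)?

Valid

n = 6 is a positive integer. ℓ = 4 satisfies 0 ≤ ℓ ≤ n−1 = 5. m_ℓ = -1 lies in the range −ℓ … +ℓ (here −4 … 4). m_s = -1/2 is one of ±1/2.
All four constraints are satisfied.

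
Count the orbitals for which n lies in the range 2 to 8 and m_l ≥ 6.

4

For each n in the range, tally the orbitals obeying m_l ≥ 6:
n=7 → 1; n=8 → 3.
Total orbitals: 1 + 3 = 4.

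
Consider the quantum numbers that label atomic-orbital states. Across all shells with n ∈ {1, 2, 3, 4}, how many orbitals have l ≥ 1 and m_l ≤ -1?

Treat each shell separately and count matching orbitals:
n=2 → 1; n=3 → 3; n=4 → 6.
Total orbitals: 1 + 3 + 6 = 10.

10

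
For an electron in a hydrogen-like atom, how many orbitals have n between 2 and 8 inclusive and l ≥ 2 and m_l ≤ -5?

Go shell by shell, enumerating (l, m_l) with l ≥ 2 and m_l ≤ -5:
n=6 → 1; n=7 → 3; n=8 → 6.
Total orbitals: 1 + 3 + 6 = 10.

10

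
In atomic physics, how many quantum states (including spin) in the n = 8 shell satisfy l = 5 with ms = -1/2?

11

The n = 8 shell has l = 0 through 7; check each.
Orbitals with l = 5, by l: l=5 → 11.
Orbitals: 11. With ms fixed to a single value there is one state per orbital, giving 11 states.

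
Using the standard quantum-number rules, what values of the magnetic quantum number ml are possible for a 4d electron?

The 4d subshell has l = 2, and ml takes every integer from −l to +l. With l = 2 that gives the 5 values -2, -1, 0, 1, 2.

-2, -1, 0, 1, 2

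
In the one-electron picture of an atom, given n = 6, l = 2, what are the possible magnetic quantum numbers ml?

ml takes every integer from −l to +l. With l = 2 that gives the 5 values -2, -1, 0, 1, 2.

-2, -1, 0, 1, 2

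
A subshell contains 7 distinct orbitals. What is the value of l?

l = 3

2l+1 = 7 gives l = 3.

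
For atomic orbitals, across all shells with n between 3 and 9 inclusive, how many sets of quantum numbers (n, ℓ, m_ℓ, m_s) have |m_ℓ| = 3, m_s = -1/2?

42

Work shell by shell — for each n, count the (ℓ, m_ℓ) pairs that satisfy |m_ℓ| = 3:
n=4 → 2; n=5 → 4; n=6 → 6; n=7 → 8; n=8 → 10; n=9 → 12.
Orbitals: 2 + 4 + 6 + 8 + 10 + 12 = 42. With m_s fixed to -1/2 there is one state per orbital, so 42 states.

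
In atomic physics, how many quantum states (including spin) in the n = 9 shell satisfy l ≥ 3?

144

With n = 9 the allowed l are 0, 1, …, 8.
Orbitals with l ≥ 3, by l: l=3 → 7; l=4 → 9; l=5 → 11; l=6 → 13; l=7 → 15; l=8 → 17.
Orbitals: 7 + 9 + 11 + 13 + 15 + 17 = 72. Each orbital carries two spin states, so 72 × 2 = 144 states.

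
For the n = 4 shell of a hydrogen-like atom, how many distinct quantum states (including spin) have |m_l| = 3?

For n = 4, l ranges over 0 … 3.
Orbitals with |m_l| = 3, by l: l=3 → 2.
Orbitals: 2. Each orbital carries two spin states, so 2 × 2 = 4 states.

4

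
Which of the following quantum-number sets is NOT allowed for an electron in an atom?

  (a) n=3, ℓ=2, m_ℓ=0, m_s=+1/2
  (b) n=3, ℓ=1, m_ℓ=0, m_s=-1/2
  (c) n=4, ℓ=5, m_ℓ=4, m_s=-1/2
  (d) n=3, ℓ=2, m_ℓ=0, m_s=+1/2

(c)

(c) has ℓ = 5 ≥ n = 4, violating 0 ≤ ℓ ≤ n−1.
The remaining sets (a), (b), (d) satisfy all four rules.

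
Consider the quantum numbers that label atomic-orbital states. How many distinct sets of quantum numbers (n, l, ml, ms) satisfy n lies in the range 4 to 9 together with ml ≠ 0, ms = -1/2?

Work shell by shell — for each n, count the (l, ml) pairs that satisfy ml ≠ 0:
n=4 → 12; n=5 → 20; n=6 → 30; n=7 → 42; n=8 → 56; n=9 → 72.
Orbitals: 12 + 20 + 30 + 42 + 56 + 72 = 232. With ms fixed to -1/2 there is one state per orbital, so 232 states.

232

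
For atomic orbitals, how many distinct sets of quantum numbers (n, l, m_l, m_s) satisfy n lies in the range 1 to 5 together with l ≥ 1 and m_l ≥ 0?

60

Treat each shell separately and count matching orbitals:
n=2 → 2; n=3 → 5; n=4 → 9; n=5 → 14.
Orbitals: 2 + 5 + 9 + 14 = 30. Including both spin states (m_s = ±1/2) gives 2 × 30 = 60 states.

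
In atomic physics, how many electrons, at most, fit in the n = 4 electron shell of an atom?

A shell holds 2n² electrons: 2 × 4² = 2 × 16 = 32.

32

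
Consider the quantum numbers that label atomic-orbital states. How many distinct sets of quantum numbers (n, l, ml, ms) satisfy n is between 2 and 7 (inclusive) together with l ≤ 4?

Work shell by shell — for each n, count the (l, ml) pairs that satisfy l ≤ 4:
n=2 → 4; n=3 → 9; n=4 → 16; n=5 → 25; n=6 → 25; n=7 → 25.
Orbitals: 4 + 9 + 16 + 25 + 25 + 25 = 104. Including both spin states (ms = ±1/2) gives 2 × 104 = 208 states.

208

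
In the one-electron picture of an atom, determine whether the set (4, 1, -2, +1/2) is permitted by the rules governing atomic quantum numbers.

The magnetic quantum number must satisfy −ℓ ≤ m_ℓ ≤ ℓ. With ℓ = 1, m_ℓ can only be -1, 0, 1, so m_ℓ = -2 is forbidden.

No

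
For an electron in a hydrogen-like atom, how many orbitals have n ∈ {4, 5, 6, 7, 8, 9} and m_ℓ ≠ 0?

Treat each shell separately and count matching orbitals:
n=4 → 12; n=5 → 20; n=6 → 30; n=7 → 42; n=8 → 56; n=9 → 72.
Total orbitals: 12 + 20 + 30 + 42 + 56 + 72 = 232.

232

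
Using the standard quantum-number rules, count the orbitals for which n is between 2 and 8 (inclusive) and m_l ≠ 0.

168

Work shell by shell — for each n, count the (l, m_l) pairs that satisfy m_l ≠ 0:
n=2 → 2; n=3 → 6; n=4 → 12; n=5 → 20; n=6 → 30; n=7 → 42; n=8 → 56.
Total orbitals: 2 + 6 + 12 + 20 + 30 + 42 + 56 = 168.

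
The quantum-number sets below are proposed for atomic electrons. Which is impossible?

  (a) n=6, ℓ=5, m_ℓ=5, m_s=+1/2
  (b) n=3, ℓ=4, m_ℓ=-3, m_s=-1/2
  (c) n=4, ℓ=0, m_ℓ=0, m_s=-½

(b) has ℓ = 4 ≥ n = 3, violating 0 ≤ ℓ ≤ n−1.
The remaining sets (a), (c) satisfy all four rules.

(b)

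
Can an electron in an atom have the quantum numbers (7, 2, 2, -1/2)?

Yes

n = 7 is a positive integer. l = 2 satisfies 0 ≤ l ≤ n−1 = 6. m_l = 2 lies in the range −l … +l (here −2 … 2). m_s = -1/2 is one of ±1/2.
All four constraints are satisfied.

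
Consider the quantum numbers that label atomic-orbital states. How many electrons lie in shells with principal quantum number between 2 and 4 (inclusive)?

Shell n has n² orbitals: 2²=4 + 3²=9 + 4²=16 = 29 orbitals.
Two spin states per orbital: 2 × 29 = 58 electrons.

58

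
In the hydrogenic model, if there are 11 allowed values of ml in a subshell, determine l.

l = 5 (h)

ml ranges over 2l+1 integers, so 2l+1 = 11 ⇒ l = 5.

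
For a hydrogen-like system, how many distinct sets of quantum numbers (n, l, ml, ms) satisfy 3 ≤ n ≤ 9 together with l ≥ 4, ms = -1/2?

Go shell by shell, enumerating (l, ml) with l ≥ 4:
n=5 → 9; n=6 → 20; n=7 → 33; n=8 → 48; n=9 → 65.
Orbitals: 9 + 20 + 33 + 48 + 65 = 175. With ms fixed to -1/2 there is one state per orbital, so 175 states.

175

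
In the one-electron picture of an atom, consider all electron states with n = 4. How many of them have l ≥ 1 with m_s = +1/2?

15

Go through l = 0, …, 3 (the values permitted for n = 4).
Per l-value: l=1 → 3; l=2 → 5; l=3 → 7.
Orbitals: 3 + 5 + 7 = 15. With m_s fixed to a single value there is one state per orbital, giving 15 states.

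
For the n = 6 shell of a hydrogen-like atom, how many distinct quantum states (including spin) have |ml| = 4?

8

For n = 6, l ranges over 0 … 5.
Orbitals with |ml| = 4, by l: l=4 → 2; l=5 → 2.
Orbitals: 2 + 2 = 4. Each orbital carries two spin states, so 4 × 2 = 8 states.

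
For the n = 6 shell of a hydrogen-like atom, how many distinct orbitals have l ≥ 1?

35

Contributions: l=1 → 3; l=2 → 5; l=3 → 7; l=4 → 9; l=5 → 11.
Total orbitals: 3 + 5 + 7 + 9 + 11 = 35.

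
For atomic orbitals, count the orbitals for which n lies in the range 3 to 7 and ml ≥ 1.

55

Treat each shell separately and count matching orbitals:
n=3 → 3; n=4 → 6; n=5 → 10; n=6 → 15; n=7 → 21.
Total orbitals: 3 + 6 + 10 + 15 + 21 = 55.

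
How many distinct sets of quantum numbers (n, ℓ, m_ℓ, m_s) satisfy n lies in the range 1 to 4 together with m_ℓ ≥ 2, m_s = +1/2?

Work shell by shell — for each n, count the (ℓ, m_ℓ) pairs that satisfy m_ℓ ≥ 2:
n=3 → 1; n=4 → 3.
Orbitals: 1 + 3 = 4. With m_s fixed to +1/2 there is one state per orbital, so 4 states.

4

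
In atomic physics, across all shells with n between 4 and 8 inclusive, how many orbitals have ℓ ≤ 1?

Per-shell orbital counts meeting the constraint:
n=4 → 4; n=5 → 4; n=6 → 4; n=7 → 4; n=8 → 4.
Total orbitals: 4 + 4 + 4 + 4 + 4 = 20.

20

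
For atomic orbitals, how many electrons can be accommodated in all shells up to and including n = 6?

Total orbitals = 1² + 2² + 3² + 4² + 5² + 6² = 91. Doubling for spin gives 182 electrons.

182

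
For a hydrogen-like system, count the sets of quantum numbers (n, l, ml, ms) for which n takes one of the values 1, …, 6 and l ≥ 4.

58

Count contributing orbitals for each principal shell:
n=5 → 9; n=6 → 20.
Orbitals: 9 + 20 = 29. Including both spin states (ms = ±1/2) gives 2 × 29 = 58 states.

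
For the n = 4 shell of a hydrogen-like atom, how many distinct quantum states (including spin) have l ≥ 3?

14

For n = 4, l ranges over 0 … 3.
The (l, ml) pairs meeting l ≥ 3 give: l=3 → 7.
Orbitals: 7. Each orbital carries two spin states, so 7 × 2 = 14 states.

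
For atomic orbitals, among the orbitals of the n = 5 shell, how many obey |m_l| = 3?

4

The n = 5 shell has l = 0 through 4; check each.
The (l, m_l) pairs meeting |m_l| = 3 give: l=3 → 2; l=4 → 2.
Total orbitals: 2 + 2 = 4.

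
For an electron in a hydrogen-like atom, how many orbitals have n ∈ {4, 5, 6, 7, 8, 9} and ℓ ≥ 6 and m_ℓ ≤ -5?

16

Per-shell orbital counts meeting the constraint:
n=7 → 2; n=8 → 5; n=9 → 9.
Total orbitals: 2 + 5 + 9 = 16.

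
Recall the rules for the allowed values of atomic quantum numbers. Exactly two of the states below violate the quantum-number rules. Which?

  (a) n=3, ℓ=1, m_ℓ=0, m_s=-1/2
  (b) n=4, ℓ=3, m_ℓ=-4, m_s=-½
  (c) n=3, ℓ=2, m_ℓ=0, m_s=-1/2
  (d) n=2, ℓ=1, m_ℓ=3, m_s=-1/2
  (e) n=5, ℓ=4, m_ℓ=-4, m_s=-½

(b) has |m_ℓ| = 4 > ℓ = 3, violating −ℓ ≤ m_ℓ ≤ ℓ.
(d) has |m_ℓ| = 3 > ℓ = 1, violating −ℓ ≤ m_ℓ ≤ ℓ.
The remaining sets (a), (c), (e) satisfy all four rules.

(b) and (d)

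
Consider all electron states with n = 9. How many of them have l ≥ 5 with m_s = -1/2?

56

For n = 9, l ranges over 0 … 8.
Orbitals with l ≥ 5, by l: l=5 → 11; l=6 → 13; l=7 → 15; l=8 → 17.
Orbitals: 11 + 13 + 15 + 17 = 56. With m_s fixed to a single value there is one state per orbital, giving 56 states.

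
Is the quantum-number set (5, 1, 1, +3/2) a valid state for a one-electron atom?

The spin quantum number for an electron can only be ms = +1/2 or −1/2; ms = +3/2 is not one of those.

No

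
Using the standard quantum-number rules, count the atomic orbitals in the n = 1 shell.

The n = 1 shell contains n² = 1² = 1 orbital.

1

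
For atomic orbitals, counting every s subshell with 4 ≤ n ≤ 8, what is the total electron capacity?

10

An s subshell (l = 0) exists for every n ≥ 1, so shells n = 4, 5, 6, 7, 8 each contribute one — 5 subshells.
Since each s subshell holds 2(2·0+1) = 2 electrons, the total is 5 × 2 = 10.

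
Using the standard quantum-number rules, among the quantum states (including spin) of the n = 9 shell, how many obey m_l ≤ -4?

Go through l = 0, …, 8 (the values permitted for n = 9).
The (l, m_l) pairs meeting m_l ≤ -4 give: l=4 → 1; l=5 → 2; l=6 → 3; l=7 → 4; l=8 → 5.
Orbitals: 1 + 2 + 3 + 4 + 5 = 15. Each orbital carries two spin states, so 15 × 2 = 30 states.

30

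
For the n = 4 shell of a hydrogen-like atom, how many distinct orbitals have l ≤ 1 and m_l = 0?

The n = 4 shell has l = 0 through 3; check each.
Contributions: l=0 → 1; l=1 → 1.
Total orbitals: 1 + 1 = 2.

2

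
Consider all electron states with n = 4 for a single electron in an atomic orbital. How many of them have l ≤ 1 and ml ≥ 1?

2

The n = 4 shell has l = 0 through 3; check each.
Contributions: l=1 → 1.
Orbitals: 1. Each orbital carries two spin states, so 1 × 2 = 2 states.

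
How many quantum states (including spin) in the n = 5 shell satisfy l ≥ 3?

With n = 5 the allowed l are 0, 1, …, 4.
The (l, ml) pairs meeting l ≥ 3 give: l=3 → 7; l=4 → 9.
Orbitals: 7 + 9 = 16. Each orbital carries two spin states, so 16 × 2 = 32 states.

32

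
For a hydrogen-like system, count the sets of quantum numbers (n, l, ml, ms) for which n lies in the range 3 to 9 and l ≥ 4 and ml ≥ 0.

190

Work shell by shell — for each n, count the (l, ml) pairs that satisfy l ≥ 4 and ml ≥ 0:
n=5 → 5; n=6 → 11; n=7 → 18; n=8 → 26; n=9 → 35.
Orbitals: 5 + 11 + 18 + 26 + 35 = 95. Including both spin states (ms = ±1/2) gives 2 × 95 = 190 states.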